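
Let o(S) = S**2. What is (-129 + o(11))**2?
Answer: 64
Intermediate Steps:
(-129 + o(11))**2 = (-129 + 11**2)**2 = (-129 + 121)**2 = (-8)**2 = 64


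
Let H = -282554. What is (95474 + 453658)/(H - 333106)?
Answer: -45761/51305 ≈ -0.89194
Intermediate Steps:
(95474 + 453658)/(H - 333106) = (95474 + 453658)/(-282554 - 333106) = 549132/(-615660) = 549132*(-1/615660) = -45761/51305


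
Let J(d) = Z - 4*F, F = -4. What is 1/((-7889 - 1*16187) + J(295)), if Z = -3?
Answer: -1/24063 ≈ -4.1558e-5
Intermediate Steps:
J(d) = 13 (J(d) = -3 - 4*(-4) = -3 + 16 = 13)
1/((-7889 - 1*16187) + J(295)) = 1/((-7889 - 1*16187) + 13) = 1/((-7889 - 16187) + 13) = 1/(-24076 + 13) = 1/(-24063) = -1/24063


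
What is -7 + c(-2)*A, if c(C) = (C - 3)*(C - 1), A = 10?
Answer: 143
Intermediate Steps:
c(C) = (-1 + C)*(-3 + C) (c(C) = (-3 + C)*(-1 + C) = (-1 + C)*(-3 + C))
-7 + c(-2)*A = -7 + (3 + (-2)² - 4*(-2))*10 = -7 + (3 + 4 + 8)*10 = -7 + 15*10 = -7 + 150 = 143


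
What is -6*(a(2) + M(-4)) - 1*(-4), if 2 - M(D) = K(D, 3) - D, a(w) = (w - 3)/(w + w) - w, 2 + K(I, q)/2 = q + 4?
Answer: 179/2 ≈ 89.500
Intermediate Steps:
K(I, q) = 4 + 2*q (K(I, q) = -4 + 2*(q + 4) = -4 + 2*(4 + q) = -4 + (8 + 2*q) = 4 + 2*q)
a(w) = -w + (-3 + w)/(2*w) (a(w) = (-3 + w)/((2*w)) - w = (-3 + w)*(1/(2*w)) - w = (-3 + w)/(2*w) - w = -w + (-3 + w)/(2*w))
M(D) = -8 + D (M(D) = 2 - ((4 + 2*3) - D) = 2 - ((4 + 6) - D) = 2 - (10 - D) = 2 + (-10 + D) = -8 + D)
-6*(a(2) + M(-4)) - 1*(-4) = -6*((1/2 - 1*2 - 3/2/2) + (-8 - 4)) - 1*(-4) = -6*((1/2 - 2 - 3/2*1/2) - 12) + 4 = -6*((1/2 - 2 - 3/4) - 12) + 4 = -6*(-9/4 - 12) + 4 = -6*(-57/4) + 4 = 171/2 + 4 = 179/2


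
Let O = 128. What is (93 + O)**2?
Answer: 48841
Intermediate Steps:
(93 + O)**2 = (93 + 128)**2 = 221**2 = 48841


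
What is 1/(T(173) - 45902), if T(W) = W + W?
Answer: -1/45556 ≈ -2.1951e-5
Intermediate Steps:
T(W) = 2*W
1/(T(173) - 45902) = 1/(2*173 - 45902) = 1/(346 - 45902) = 1/(-45556) = -1/45556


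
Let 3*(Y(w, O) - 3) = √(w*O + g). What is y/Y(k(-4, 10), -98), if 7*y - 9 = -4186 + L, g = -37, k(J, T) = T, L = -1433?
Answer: -8415/427 + 2805*I*√113/427 ≈ -19.707 + 69.83*I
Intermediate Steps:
Y(w, O) = 3 + √(-37 + O*w)/3 (Y(w, O) = 3 + √(w*O - 37)/3 = 3 + √(O*w - 37)/3 = 3 + √(-37 + O*w)/3)
y = -5610/7 (y = 9/7 + (-4186 - 1433)/7 = 9/7 + (⅐)*(-5619) = 9/7 - 5619/7 = -5610/7 ≈ -801.43)
y/Y(k(-4, 10), -98) = -5610/(7*(3 + √(-37 - 98*10)/3)) = -5610/(7*(3 + √(-37 - 980)/3)) = -5610/(7*(3 + √(-1017)/3)) = -5610/(7*(3 + (3*I*√113)/3)) = -5610/(7*(3 + I*√113))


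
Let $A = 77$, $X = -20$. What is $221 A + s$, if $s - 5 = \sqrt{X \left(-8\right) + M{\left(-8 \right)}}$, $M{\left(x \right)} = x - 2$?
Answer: $17022 + 5 \sqrt{6} \approx 17034.0$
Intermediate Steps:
$M{\left(x \right)} = -2 + x$ ($M{\left(x \right)} = x - 2 = -2 + x$)
$s = 5 + 5 \sqrt{6}$ ($s = 5 + \sqrt{\left(-20\right) \left(-8\right) - 10} = 5 + \sqrt{160 - 10} = 5 + \sqrt{150} = 5 + 5 \sqrt{6} \approx 17.247$)
$221 A + s = 221 \cdot 77 + \left(5 + 5 \sqrt{6}\right) = 17017 + \left(5 + 5 \sqrt{6}\right) = 17022 + 5 \sqrt{6}$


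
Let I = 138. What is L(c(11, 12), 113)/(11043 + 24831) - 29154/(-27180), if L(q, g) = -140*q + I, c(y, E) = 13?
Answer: 27782051/27084870 ≈ 1.0257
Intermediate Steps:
L(q, g) = 138 - 140*q (L(q, g) = -140*q + 138 = 138 - 140*q)
L(c(11, 12), 113)/(11043 + 24831) - 29154/(-27180) = (138 - 140*13)/(11043 + 24831) - 29154/(-27180) = (138 - 1820)/35874 - 29154*(-1/27180) = -1682*1/35874 + 4859/4530 = -841/17937 + 4859/4530 = 27782051/27084870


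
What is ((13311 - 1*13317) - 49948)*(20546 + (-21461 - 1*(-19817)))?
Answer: -944230508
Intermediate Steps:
((13311 - 1*13317) - 49948)*(20546 + (-21461 - 1*(-19817))) = ((13311 - 13317) - 49948)*(20546 + (-21461 + 19817)) = (-6 - 49948)*(20546 - 1644) = -49954*18902 = -944230508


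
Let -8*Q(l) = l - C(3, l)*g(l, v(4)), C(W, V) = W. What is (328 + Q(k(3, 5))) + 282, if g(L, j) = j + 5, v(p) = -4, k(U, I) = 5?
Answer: 2439/4 ≈ 609.75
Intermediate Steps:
g(L, j) = 5 + j
Q(l) = 3/8 - l/8 (Q(l) = -(l - 3*(5 - 4))/8 = -(l - 3)/8 = -(-3 + l)/8 = 3/8 - l/8)
(328 + Q(k(3, 5))) + 282 = (328 + (3/8 - ⅛*5)) + 282 = (328 + (3/8 - 5/8)) + 282 = (328 - ¼) + 282 = 1311/4 + 282 = 2439/4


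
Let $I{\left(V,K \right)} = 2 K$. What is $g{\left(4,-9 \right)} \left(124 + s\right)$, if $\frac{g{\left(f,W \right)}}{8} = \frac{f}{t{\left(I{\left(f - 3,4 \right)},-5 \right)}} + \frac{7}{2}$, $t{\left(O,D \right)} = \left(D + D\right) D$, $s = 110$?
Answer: $\frac{167544}{25} \approx 6701.8$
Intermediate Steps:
$t{\left(O,D \right)} = 2 D^{2}$ ($t{\left(O,D \right)} = 2 D D = 2 D^{2}$)
$g{\left(f,W \right)} = 28 + \frac{4 f}{25}$ ($g{\left(f,W \right)} = 8 \left(\frac{f}{2 \left(-5\right)^{2}} + \frac{7}{2}\right) = 8 \left(\frac{f}{2 \cdot 25} + 7 \cdot \frac{1}{2}\right) = 8 \left(\frac{f}{50} + \frac{7}{2}\right) = 8 \left(\frac{7}{2} + \frac{f}{50}\right) = 28 + \frac{4 f}{25}$)
$g{\left(4,-9 \right)} \left(124 + s\right) = \left(28 + \frac{4}{25} \cdot 4\right) \left(124 + 110\right) = \left(28 + \frac{16}{25}\right) 234 = \frac{716}{25} \cdot 234 = \frac{167544}{25}$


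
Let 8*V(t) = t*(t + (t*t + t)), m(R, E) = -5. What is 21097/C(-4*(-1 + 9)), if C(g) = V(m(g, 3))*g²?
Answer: -21097/9600 ≈ -2.1976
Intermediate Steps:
V(t) = t*(t² + 2*t)/8 (V(t) = (t*(t + (t*t + t)))/8 = (t*(t + (t² + t)))/8 = (t*(t + (t + t²)))/8 = (t*(t² + 2*t))/8 = t*(t² + 2*t)/8)
C(g) = -75*g²/8 (C(g) = ((⅛)*(-5)²*(2 - 5))*g² = ((⅛)*25*(-3))*g² = -75*g²/8)
21097/C(-4*(-1 + 9)) = 21097/((-75*16*(-1 + 9)²/8)) = 21097/((-75*(-4*8)²/8)) = 21097/((-75/8*(-32)²)) = 21097/((-75/8*1024)) = 21097/(-9600) = 21097*(-1/9600) = -21097/9600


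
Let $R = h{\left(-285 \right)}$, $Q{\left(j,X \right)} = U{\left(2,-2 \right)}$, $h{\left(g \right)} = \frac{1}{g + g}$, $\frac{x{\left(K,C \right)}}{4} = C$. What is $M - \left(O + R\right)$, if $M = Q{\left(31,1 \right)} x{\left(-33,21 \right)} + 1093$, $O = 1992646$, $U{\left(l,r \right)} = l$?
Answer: $- \frac{1135089449}{570} \approx -1.9914 \cdot 10^{6}$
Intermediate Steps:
$x{\left(K,C \right)} = 4 C$
$h{\left(g \right)} = \frac{1}{2 g}$
$Q{\left(j,X \right)} = 2$
$R = - \frac{1}{570}$ ($R = \frac{1}{2 \left(-285\right)} = \frac{1}{2} \left(- \frac{1}{285}\right) = - \frac{1}{570} \approx -0.0017544$)
$M = 1261$ ($M = 2 \cdot 4 \cdot 21 + 1093 = 2 \cdot 84 + 1093 = 168 + 1093 = 1261$)
$M - \left(O + R\right) = 1261 - \left(1992646 - \frac{1}{570}\right) = 1261 - \frac{1135808219}{570} = - \frac{1135089449}{570}$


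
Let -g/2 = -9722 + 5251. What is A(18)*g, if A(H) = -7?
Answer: -62594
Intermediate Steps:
g = 8942 (g = -2*(-9722 + 5251) = -2*(-4471) = 8942)
A(18)*g = -7*8942 = -62594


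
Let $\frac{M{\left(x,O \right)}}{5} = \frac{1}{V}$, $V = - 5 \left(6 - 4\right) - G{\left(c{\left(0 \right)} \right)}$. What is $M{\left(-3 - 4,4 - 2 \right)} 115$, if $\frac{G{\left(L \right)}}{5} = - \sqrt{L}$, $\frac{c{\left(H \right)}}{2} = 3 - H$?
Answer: $115 + \frac{115 \sqrt{6}}{2} \approx 255.85$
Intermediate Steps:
$c{\left(H \right)} = 6 - 2 H$ ($c{\left(H \right)} = 2 \left(3 - H\right) = 6 - 2 H$)
$G{\left(L \right)} = - 5 \sqrt{L}$ ($G{\left(L \right)} = 5 \left(- \sqrt{L}\right) = - 5 \sqrt{L}$)
$V = -10 + 5 \sqrt{6}$ ($V = - 5 \left(6 - 4\right) - - 5 \sqrt{6 - 0} = \left(-5\right) 2 - - 5 \sqrt{6 + 0} = -10 - - 5 \sqrt{6} = -10 + 5 \sqrt{6} \approx 2.2474$)
$M{\left(x,O \right)} = \frac{5}{-10 + 5 \sqrt{6}}$
$M{\left(-3 - 4,4 - 2 \right)} 115 = \left(1 + \frac{\sqrt{6}}{2}\right) 115 = 115 + \frac{115 \sqrt{6}}{2}$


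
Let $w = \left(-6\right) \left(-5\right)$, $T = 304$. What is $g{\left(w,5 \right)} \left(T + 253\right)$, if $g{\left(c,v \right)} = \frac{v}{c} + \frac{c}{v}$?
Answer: $\frac{20609}{6} \approx 3434.8$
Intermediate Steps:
$w = 30$
$g{\left(c,v \right)} = \frac{c}{v} + \frac{v}{c}$
$g{\left(w,5 \right)} \left(T + 253\right) = \left(\frac{30}{5} + \frac{5}{30}\right) \left(304 + 253\right) = \left(30 \cdot \frac{1}{5} + 5 \cdot \frac{1}{30}\right) 557 = \left(6 + \frac{1}{6}\right) 557 = \frac{37}{6} \cdot 557 = \frac{20609}{6}$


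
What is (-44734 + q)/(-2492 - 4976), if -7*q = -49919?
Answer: 263219/52276 ≈ 5.0352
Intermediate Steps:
q = 49919/7 (q = -⅐*(-49919) = 49919/7 ≈ 7131.3)
(-44734 + q)/(-2492 - 4976) = (-44734 + 49919/7)/(-2492 - 4976) = -263219/7/(-7468) = -263219/7*(-1/7468) = 263219/52276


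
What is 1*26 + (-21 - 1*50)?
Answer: -45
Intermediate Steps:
1*26 + (-21 - 1*50) = 26 + (-21 - 50) = 26 - 71 = -45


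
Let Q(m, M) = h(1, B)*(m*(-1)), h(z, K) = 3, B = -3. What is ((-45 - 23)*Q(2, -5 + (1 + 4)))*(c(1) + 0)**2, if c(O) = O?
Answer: 408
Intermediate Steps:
Q(m, M) = -3*m (Q(m, M) = 3*(m*(-1)) = 3*(-m) = -3*m)
((-45 - 23)*Q(2, -5 + (1 + 4)))*(c(1) + 0)**2 = ((-45 - 23)*(-3*2))*(1 + 0)**2 = -68*(-6)*1**2 = 408*1 = 408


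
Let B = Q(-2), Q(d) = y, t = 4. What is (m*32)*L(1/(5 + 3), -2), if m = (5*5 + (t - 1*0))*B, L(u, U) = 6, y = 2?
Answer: 11136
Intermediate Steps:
Q(d) = 2
B = 2
m = 58 (m = (5*5 + (4 - 1*0))*2 = (25 + (4 + 0))*2 = (25 + 4)*2 = 29*2 = 58)
(m*32)*L(1/(5 + 3), -2) = (58*32)*6 = 1856*6 = 11136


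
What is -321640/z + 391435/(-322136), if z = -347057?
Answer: -32238433755/111799553752 ≈ -0.28836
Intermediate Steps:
-321640/z + 391435/(-322136) = -321640/(-347057) + 391435/(-322136) = -321640*(-1/347057) + 391435*(-1/322136) = 321640/347057 - 391435/322136 = -32238433755/111799553752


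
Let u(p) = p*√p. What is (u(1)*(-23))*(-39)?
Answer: 897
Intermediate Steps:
u(p) = p^(3/2)
(u(1)*(-23))*(-39) = (1^(3/2)*(-23))*(-39) = (1*(-23))*(-39) = -23*(-39) = 897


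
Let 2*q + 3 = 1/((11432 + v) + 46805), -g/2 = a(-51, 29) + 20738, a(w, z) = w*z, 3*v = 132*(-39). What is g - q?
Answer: -2176991097/56521 ≈ -38517.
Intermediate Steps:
v = -1716 (v = (132*(-39))/3 = (1/3)*(-5148) = -1716)
g = -38518 (g = -2*(-51*29 + 20738) = -2*(-1479 + 20738) = -2*19259 = -38518)
q = -84781/56521 (q = -3/2 + 1/(2*((11432 - 1716) + 46805)) = -3/2 + 1/(2*(9716 + 46805)) = -3/2 + (1/2)/56521 = -3/2 + (1/2)*(1/56521) = -3/2 + 1/113042 = -84781/56521 ≈ -1.5000)
g - q = -38518 - 1*(-84781/56521) = -38518 + 84781/56521 = -2176991097/56521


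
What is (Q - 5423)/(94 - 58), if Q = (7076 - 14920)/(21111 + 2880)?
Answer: -130111037/863676 ≈ -150.65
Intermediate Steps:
Q = -7844/23991 ≈ -0.32696
(Q - 5423)/(94 - 58) = (-7844/23991 - 5423)/(94 - 58) = -130111037/23991/36 = -130111037/23991*1/36 = -130111037/863676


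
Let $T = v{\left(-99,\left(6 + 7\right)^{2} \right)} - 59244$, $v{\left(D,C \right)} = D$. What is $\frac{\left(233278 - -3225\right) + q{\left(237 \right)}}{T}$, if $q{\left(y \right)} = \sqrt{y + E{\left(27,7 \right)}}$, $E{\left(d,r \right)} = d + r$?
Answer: $- \frac{236503}{59343} - \frac{\sqrt{271}}{59343} \approx -3.9856$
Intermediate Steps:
$q{\left(y \right)} = \sqrt{34 + y}$ ($q{\left(y \right)} = \sqrt{y + \left(27 + 7\right)} = \sqrt{y + 34} = \sqrt{34 + y}$)
$T = -59343$ ($T = -99 - 59244 = -59343$)
$\frac{\left(233278 - -3225\right) + q{\left(237 \right)}}{T} = \frac{\left(233278 - -3225\right) + \sqrt{34 + 237}}{-59343} = \left(\left(233278 + 3225\right) + \sqrt{271}\right) \left(- \frac{1}{59343}\right) = \left(236503 + \sqrt{271}\right) \left(- \frac{1}{59343}\right) = - \frac{236503}{59343} - \frac{\sqrt{271}}{59343}$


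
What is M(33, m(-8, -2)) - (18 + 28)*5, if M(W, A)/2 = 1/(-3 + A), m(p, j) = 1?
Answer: -231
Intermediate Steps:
M(W, A) = 2/(-3 + A)
M(33, m(-8, -2)) - (18 + 28)*5 = 2/(-3 + 1) - (18 + 28)*5 = 2/(-2) - 46*5 = 2*(-½) - 1*230 = -1 - 230 = -231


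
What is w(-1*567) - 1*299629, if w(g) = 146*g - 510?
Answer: -382921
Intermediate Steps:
w(g) = -510 + 146*g
w(-1*567) - 1*299629 = (-510 + 146*(-1*567)) - 1*299629 = (-510 + 146*(-567)) - 299629 = (-510 - 82782) - 299629 = -83292 - 299629 = -382921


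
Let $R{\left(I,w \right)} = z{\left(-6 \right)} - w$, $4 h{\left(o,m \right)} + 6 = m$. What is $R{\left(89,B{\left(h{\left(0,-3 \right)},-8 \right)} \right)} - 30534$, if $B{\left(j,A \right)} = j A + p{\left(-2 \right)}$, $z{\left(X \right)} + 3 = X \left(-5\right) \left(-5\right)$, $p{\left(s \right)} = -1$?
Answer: $-30704$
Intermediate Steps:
$h{\left(o,m \right)} = - \frac{3}{2} + \frac{m}{4}$
$z{\left(X \right)} = -3 + 25 X$ ($z{\left(X \right)} = -3 + X \left(-5\right) \left(-5\right) = -3 + - 5 X \left(-5\right) = -3 + 25 X$)
$B{\left(j,A \right)} = -1 + A j$ ($B{\left(j,A \right)} = j A - 1 = A j - 1 = -1 + A j$)
$R{\left(I,w \right)} = -153 - w$ ($R{\left(I,w \right)} = \left(-3 + 25 \left(-6\right)\right) - w = \left(-3 - 150\right) - w = -153 - w$)
$R{\left(89,B{\left(h{\left(0,-3 \right)},-8 \right)} \right)} - 30534 = \left(-153 - \left(-1 - 8 \left(- \frac{3}{2} + \frac{1}{4} \left(-3\right)\right)\right)\right) - 30534 = \left(-153 - \left(-1 - 8 \left(- \frac{3}{2} - \frac{3}{4}\right)\right)\right) - 30534 = \left(-153 - \left(-1 - -18\right)\right) - 30534 = \left(-153 - \left(-1 + 18\right)\right) - 30534 = \left(-153 - 17\right) - 30534 = -170 - 30534 = -30704$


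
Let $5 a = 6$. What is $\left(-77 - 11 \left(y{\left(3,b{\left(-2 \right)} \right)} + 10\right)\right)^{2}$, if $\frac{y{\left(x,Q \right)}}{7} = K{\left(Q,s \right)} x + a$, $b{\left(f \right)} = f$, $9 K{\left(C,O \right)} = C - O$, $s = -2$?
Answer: $\frac{1951609}{25} \approx 78064.0$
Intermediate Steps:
$a = \frac{6}{5}$ ($a = \frac{1}{5} \cdot 6 = \frac{6}{5} \approx 1.2$)
$K{\left(C,O \right)} = - \frac{O}{9} + \frac{C}{9}$ ($K{\left(C,O \right)} = \frac{C - O}{9} = - \frac{O}{9} + \frac{C}{9}$)
$y{\left(x,Q \right)} = \frac{42}{5} + 7 x \left(\frac{2}{9} + \frac{Q}{9}\right)$ ($y{\left(x,Q \right)} = 7 \left(\left(\left(- \frac{1}{9}\right) \left(-2\right) + \frac{Q}{9}\right) x + \frac{6}{5}\right) = 7 \left(\left(\frac{2}{9} + \frac{Q}{9}\right) x + \frac{6}{5}\right) = 7 \left(x \left(\frac{2}{9} + \frac{Q}{9}\right) + \frac{6}{5}\right) = 7 \left(\frac{6}{5} + x \left(\frac{2}{9} + \frac{Q}{9}\right)\right) = \frac{42}{5} + 7 x \left(\frac{2}{9} + \frac{Q}{9}\right)$)
$\left(-77 - 11 \left(y{\left(3,b{\left(-2 \right)} \right)} + 10\right)\right)^{2} = \left(-77 - 11 \left(\left(\frac{42}{5} + \frac{7}{9} \cdot 3 \left(2 - 2\right)\right) + 10\right)\right)^{2} = \left(-77 - 11 \left(\left(\frac{42}{5} + \frac{7}{9} \cdot 3 \cdot 0\right) + 10\right)\right)^{2} = \left(-77 - 11 \left(\left(\frac{42}{5} + 0\right) + 10\right)\right)^{2} = \left(-77 - 11 \left(\frac{42}{5} + 10\right)\right)^{2} = \left(-77 - \frac{1012}{5}\right)^{2} = \left(- \frac{1397}{5}\right)^{2} = \frac{1951609}{25}$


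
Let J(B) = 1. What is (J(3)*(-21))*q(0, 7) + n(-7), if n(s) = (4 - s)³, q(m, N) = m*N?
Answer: 1331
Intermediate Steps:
q(m, N) = N*m
(J(3)*(-21))*q(0, 7) + n(-7) = (1*(-21))*(7*0) - (-4 - 7)³ = -21*0 - 1*(-11)³ = 0 - 1*(-1331) = 0 + 1331 = 1331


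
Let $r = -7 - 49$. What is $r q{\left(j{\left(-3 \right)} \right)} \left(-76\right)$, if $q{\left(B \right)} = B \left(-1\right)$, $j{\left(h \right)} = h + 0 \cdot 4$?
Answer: $12768$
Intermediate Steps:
$r = -56$ ($r = -7 - 49 = -56$)
$j{\left(h \right)} = h$ ($j{\left(h \right)} = h + 0 = h$)
$q{\left(B \right)} = - B$
$r q{\left(j{\left(-3 \right)} \right)} \left(-76\right) = - 56 \left(\left(-1\right) \left(-3\right)\right) \left(-76\right) = \left(-56\right) 3 \left(-76\right) = \left(-168\right) \left(-76\right) = 12768$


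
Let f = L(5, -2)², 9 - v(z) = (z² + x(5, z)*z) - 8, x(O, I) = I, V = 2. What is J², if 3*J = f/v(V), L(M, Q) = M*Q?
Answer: 10000/729 ≈ 13.717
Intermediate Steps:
v(z) = 17 - 2*z² (v(z) = 9 - ((z² + z*z) - 8) = 9 - ((z² + z²) - 8) = 9 - (2*z² - 8) = 9 - (-8 + 2*z²) = 9 + (8 - 2*z²) = 17 - 2*z²)
f = 100 (f = (5*(-2))² = (-10)² = 100)
J = 100/27 (J = (100/(17 - 2*2²))/3 = (100/(17 - 2*4))/3 = (100/(17 - 8))/3 = (100/9)/3 = (100*(⅑))/3 = (⅓)*(100/9) = 100/27 ≈ 3.7037)
J² = (100/27)² = 10000/729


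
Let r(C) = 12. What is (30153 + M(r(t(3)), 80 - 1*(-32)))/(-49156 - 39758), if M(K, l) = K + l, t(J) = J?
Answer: -30277/88914 ≈ -0.34052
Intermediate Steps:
(30153 + M(r(t(3)), 80 - 1*(-32)))/(-49156 - 39758) = (30153 + (12 + (80 - 1*(-32))))/(-49156 - 39758) = (30153 + (12 + (80 + 32)))/(-88914) = (30153 + (12 + 112))*(-1/88914) = (30153 + 124)*(-1/88914) = 30277*(-1/88914) = -30277/88914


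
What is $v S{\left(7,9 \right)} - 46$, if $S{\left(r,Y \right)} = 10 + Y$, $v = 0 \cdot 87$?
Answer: $-46$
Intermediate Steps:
$v = 0$
$v S{\left(7,9 \right)} - 46 = 0 \left(10 + 9\right) - 46 = 0 \cdot 19 - 46 = 0 - 46 = -46$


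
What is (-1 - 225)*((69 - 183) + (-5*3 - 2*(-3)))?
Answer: 27798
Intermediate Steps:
(-1 - 225)*((69 - 183) + (-5*3 - 2*(-3))) = -226*(-114 + (-15 + 6)) = -226*(-114 - 9) = -226*(-123) = 27798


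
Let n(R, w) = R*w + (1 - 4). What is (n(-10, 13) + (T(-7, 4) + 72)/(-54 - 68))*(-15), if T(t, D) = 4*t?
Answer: 122025/61 ≈ 2000.4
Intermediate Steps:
n(R, w) = -3 + R*w (n(R, w) = R*w - 3 = -3 + R*w)
(n(-10, 13) + (T(-7, 4) + 72)/(-54 - 68))*(-15) = ((-3 - 10*13) + (4*(-7) + 72)/(-54 - 68))*(-15) = ((-3 - 130) + (-28 + 72)/(-122))*(-15) = (-133 + 44*(-1/122))*(-15) = (-133 - 22/61)*(-15) = -8135/61*(-15) = 122025/61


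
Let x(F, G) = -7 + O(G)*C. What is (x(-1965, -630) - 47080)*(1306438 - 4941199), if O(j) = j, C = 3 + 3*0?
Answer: 178019689497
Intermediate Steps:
C = 3 (C = 3 + 0 = 3)
x(F, G) = -7 + 3*G (x(F, G) = -7 + G*3 = -7 + 3*G)
(x(-1965, -630) - 47080)*(1306438 - 4941199) = ((-7 + 3*(-630)) - 47080)*(1306438 - 4941199) = ((-7 - 1890) - 47080)*(-3634761) = (-1897 - 47080)*(-3634761) = -48977*(-3634761) = 178019689497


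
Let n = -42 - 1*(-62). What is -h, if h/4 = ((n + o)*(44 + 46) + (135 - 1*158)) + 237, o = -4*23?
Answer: 25064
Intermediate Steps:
n = 20 (n = -42 + 62 = 20)
o = -92
h = -25064 (h = 4*(((20 - 92)*(44 + 46) + (135 - 1*158)) + 237) = 4*((-72*90 + (135 - 158)) + 237) = 4*((-6480 - 23) + 237) = 4*(-6503 + 237) = 4*(-6266) = -25064)
-h = -1*(-25064) = 25064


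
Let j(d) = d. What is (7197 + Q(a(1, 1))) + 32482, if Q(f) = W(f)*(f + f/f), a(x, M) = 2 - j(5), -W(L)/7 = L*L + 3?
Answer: 39847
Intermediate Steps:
W(L) = -21 - 7*L² (W(L) = -7*(L*L + 3) = -7*(L² + 3) = -7*(3 + L²) = -21 - 7*L²)
a(x, M) = -3 (a(x, M) = 2 - 1*5 = 2 - 5 = -3)
Q(f) = (1 + f)*(-21 - 7*f²) (Q(f) = (-21 - 7*f²)*(f + f/f) = (-21 - 7*f²)*(f + 1) = (-21 - 7*f²)*(1 + f) = (1 + f)*(-21 - 7*f²))
(7197 + Q(a(1, 1))) + 32482 = (7197 - 7*(1 - 3)*(3 + (-3)²)) + 32482 = (7197 - 7*(-2)*(3 + 9)) + 32482 = (7197 - 7*(-2)*12) + 32482 = (7197 + 168) + 32482 = 7365 + 32482 = 39847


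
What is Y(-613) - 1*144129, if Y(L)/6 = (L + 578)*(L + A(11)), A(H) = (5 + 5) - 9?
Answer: -15609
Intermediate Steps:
A(H) = 1 (A(H) = 10 - 9 = 1)
Y(L) = 6*(1 + L)*(578 + L) (Y(L) = 6*((L + 578)*(L + 1)) = 6*((578 + L)*(1 + L)) = 6*((1 + L)*(578 + L)) = 6*(1 + L)*(578 + L))
Y(-613) - 1*144129 = (3468 + 6*(-613)² + 3474*(-613)) - 1*144129 = (3468 + 6*375769 - 2129562) - 144129 = (3468 + 2254614 - 2129562) - 144129 = 128520 - 144129 = -15609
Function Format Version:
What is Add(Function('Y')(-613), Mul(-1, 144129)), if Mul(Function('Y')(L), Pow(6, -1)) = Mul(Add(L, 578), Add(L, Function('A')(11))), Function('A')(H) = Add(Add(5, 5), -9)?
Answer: -15609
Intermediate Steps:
Function('A')(H) = 1 (Function('A')(H) = Add(10, -9) = 1)
Function('Y')(L) = Mul(6, Add(1, L), Add(578, L)) (Function('Y')(L) = Mul(6, Mul(Add(L, 578), Add(L, 1))) = Mul(6, Mul(Add(578, L), Add(1, L))) = Mul(6, Mul(Add(1, L), Add(578, L))) = Mul(6, Add(1, L), Add(578, L)))
Add(Function('Y')(-613), Mul(-1, 144129)) = Add(Add(3468, Mul(6, Pow(-613, 2)), Mul(3474, -613)), Mul(-1, 144129)) = Add(Add(3468, Mul(6, 375769), -2129562), -144129) = Add(Add(3468, 2254614, -2129562), -144129) = Add(128520, -144129) = -15609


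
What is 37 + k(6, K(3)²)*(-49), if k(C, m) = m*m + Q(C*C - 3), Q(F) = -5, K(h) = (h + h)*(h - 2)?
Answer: -63222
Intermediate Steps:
K(h) = 2*h*(-2 + h) (K(h) = (2*h)*(-2 + h) = 2*h*(-2 + h))
k(C, m) = -5 + m² (k(C, m) = m*m - 5 = m² - 5 = -5 + m²)
37 + k(6, K(3)²)*(-49) = 37 + (-5 + ((2*3*(-2 + 3))²)²)*(-49) = 37 + (-5 + ((2*3*1)²)²)*(-49) = 37 + (-5 + (6²)²)*(-49) = 37 + (-5 + 36²)*(-49) = 37 + (-5 + 1296)*(-49) = 37 + 1291*(-49) = 37 - 63259 = -63222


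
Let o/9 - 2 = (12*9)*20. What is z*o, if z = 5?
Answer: 97290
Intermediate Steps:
o = 19458 (o = 18 + 9*((12*9)*20) = 18 + 9*(108*20) = 18 + 9*2160 = 18 + 19440 = 19458)
z*o = 5*19458 = 97290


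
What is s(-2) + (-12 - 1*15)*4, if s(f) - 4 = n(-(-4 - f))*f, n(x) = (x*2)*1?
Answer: -112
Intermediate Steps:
n(x) = 2*x (n(x) = (2*x)*1 = 2*x)
s(f) = 4 + f*(8 + 2*f) (s(f) = 4 + (2*(-(-4 - f)))*f = 4 + (2*(4 + f))*f = 4 + (8 + 2*f)*f = 4 + f*(8 + 2*f))
s(-2) + (-12 - 1*15)*4 = (4 + 2*(-2)*(4 - 2)) + (-12 - 1*15)*4 = (4 + 2*(-2)*2) + (-12 - 15)*4 = (4 - 8) - 27*4 = -4 - 108 = -112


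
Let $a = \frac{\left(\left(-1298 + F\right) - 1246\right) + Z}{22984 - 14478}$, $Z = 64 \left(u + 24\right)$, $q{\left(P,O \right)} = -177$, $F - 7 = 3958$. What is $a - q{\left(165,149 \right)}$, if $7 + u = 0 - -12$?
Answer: $\frac{1508839}{8506} \approx 177.39$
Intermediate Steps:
$F = 3965$ ($F = 7 + 3958 = 3965$)
$u = 5$ ($u = -7 + \left(0 - -12\right) = -7 + \left(0 + 12\right) = -7 + 12 = 5$)
$Z = 1856$ ($Z = 64 \left(5 + 24\right) = 64 \cdot 29 = 1856$)
$a = \frac{3277}{8506}$ ($a = \frac{\left(\left(-1298 + 3965\right) - 1246\right) + 1856}{22984 - 14478} = \frac{\left(2667 - 1246\right) + 1856}{8506} = \left(1421 + 1856\right) \frac{1}{8506} = 3277 \cdot \frac{1}{8506} = \frac{3277}{8506} \approx 0.38526$)
$a - q{\left(165,149 \right)} = \frac{3277}{8506} - -177 = \frac{3277}{8506} + 177 = \frac{1508839}{8506}$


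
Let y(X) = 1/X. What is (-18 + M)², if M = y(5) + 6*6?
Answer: 8281/25 ≈ 331.24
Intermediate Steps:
y(X) = 1/X
M = 181/5 (M = 1/5 + 6*6 = ⅕ + 36 = 181/5 ≈ 36.200)
(-18 + M)² = (-18 + 181/5)² = (91/5)² = 8281/25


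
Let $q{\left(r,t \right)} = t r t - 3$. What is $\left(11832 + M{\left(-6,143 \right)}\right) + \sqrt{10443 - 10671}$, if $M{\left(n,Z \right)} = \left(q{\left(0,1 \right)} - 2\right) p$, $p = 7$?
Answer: $11797 + 2 i \sqrt{57} \approx 11797.0 + 15.1 i$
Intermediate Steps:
$q{\left(r,t \right)} = -3 + r t^{2}$ ($q{\left(r,t \right)} = r t t - 3 = r t^{2} - 3 = -3 + r t^{2}$)
$M{\left(n,Z \right)} = -35$ ($M{\left(n,Z \right)} = \left(\left(-3 + 0 \cdot 1^{2}\right) - 2\right) 7 = \left(\left(-3 + 0 \cdot 1\right) - 2\right) 7 = \left(\left(-3 + 0\right) - 2\right) 7 = \left(-3 - 2\right) 7 = \left(-5\right) 7 = -35$)
$\left(11832 + M{\left(-6,143 \right)}\right) + \sqrt{10443 - 10671} = \left(11832 - 35\right) + \sqrt{10443 - 10671} = 11797 + \sqrt{-228} = 11797 + 2 i \sqrt{57}$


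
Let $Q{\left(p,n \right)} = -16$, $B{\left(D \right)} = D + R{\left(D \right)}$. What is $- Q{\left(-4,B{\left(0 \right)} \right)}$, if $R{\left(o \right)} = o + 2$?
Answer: $16$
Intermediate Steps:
$R{\left(o \right)} = 2 + o$
$B{\left(D \right)} = 2 + 2 D$ ($B{\left(D \right)} = D + \left(2 + D\right) = 2 + 2 D$)
$- Q{\left(-4,B{\left(0 \right)} \right)} = \left(-1\right) \left(-16\right) = 16$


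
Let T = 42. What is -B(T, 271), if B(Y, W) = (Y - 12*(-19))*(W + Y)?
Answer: -84510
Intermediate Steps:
B(Y, W) = (228 + Y)*(W + Y) (B(Y, W) = (Y + 228)*(W + Y) = (228 + Y)*(W + Y))
-B(T, 271) = -(42**2 + 228*271 + 228*42 + 271*42) = -(1764 + 61788 + 9576 + 11382) = -1*84510 = -84510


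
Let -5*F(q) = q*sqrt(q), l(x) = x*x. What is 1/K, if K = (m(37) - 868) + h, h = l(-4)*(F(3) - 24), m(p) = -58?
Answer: -16375/21447794 + 60*sqrt(3)/10723897 ≈ -0.00075379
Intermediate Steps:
l(x) = x**2
F(q) = -q**(3/2)/5 (F(q) = -q*sqrt(q)/5 = -q**(3/2)/5)
h = -384 - 48*sqrt(3)/5 (h = (-4)**2*(-3*sqrt(3)/5 - 24) = 16*(-3*sqrt(3)/5 - 24) = 16*(-24 - 3*sqrt(3)/5) = -384 - 48*sqrt(3)/5 ≈ -400.63)
K = -1310 - 48*sqrt(3)/5 (K = (-58 - 868) + (-384 - 48*sqrt(3)/5) = -926 + (-384 - 48*sqrt(3)/5) = -1310 - 48*sqrt(3)/5 ≈ -1326.6)
1/K = 1/(-1310 - 48*sqrt(3)/5)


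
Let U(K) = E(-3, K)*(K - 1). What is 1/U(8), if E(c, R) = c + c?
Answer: -1/42 ≈ -0.023810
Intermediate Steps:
E(c, R) = 2*c
U(K) = 6 - 6*K (U(K) = (2*(-3))*(K - 1) = -6*(-1 + K) = 6 - 6*K)
1/U(8) = 1/(6 - 6*8) = 1/(6 - 48) = 1/(-42) = -1/42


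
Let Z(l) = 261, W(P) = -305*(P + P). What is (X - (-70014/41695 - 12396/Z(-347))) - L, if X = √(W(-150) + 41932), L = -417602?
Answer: 1515015013888/3627465 + 2*√33358 ≈ 4.1802e+5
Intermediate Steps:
W(P) = -610*P
X = 2*√33358 (X = √(-610*(-150) + 41932) = √(91500 + 41932) = √133432 = 2*√33358 ≈ 365.28)
(X - (-70014/41695 - 12396/Z(-347))) - L = (2*√33358 - (-70014/41695 - 12396/261)) - 1*(-417602) = (2*√33358 - (-70014*1/41695 - 12396*1/261)) + 417602 = (2*√33358 - (-70014/41695 - 4132/87)) + 417602 = (2*√33358 - 1*(-178374958/3627465)) + 417602 = (2*√33358 + 178374958/3627465) + 417602 = (178374958/3627465 + 2*√33358) + 417602 = 1515015013888/3627465 + 2*√33358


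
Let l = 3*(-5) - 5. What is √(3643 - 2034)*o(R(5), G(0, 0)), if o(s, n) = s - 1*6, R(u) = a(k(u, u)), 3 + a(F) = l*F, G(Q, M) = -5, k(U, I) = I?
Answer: -109*√1609 ≈ -4372.2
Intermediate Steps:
l = -20 (l = -15 - 5 = -20)
a(F) = -3 - 20*F
R(u) = -3 - 20*u
o(s, n) = -6 + s (o(s, n) = s - 6 = -6 + s)
√(3643 - 2034)*o(R(5), G(0, 0)) = √(3643 - 2034)*(-6 + (-3 - 20*5)) = √1609*(-6 + (-3 - 100)) = √1609*(-6 - 103) = √1609*(-109) = -109*√1609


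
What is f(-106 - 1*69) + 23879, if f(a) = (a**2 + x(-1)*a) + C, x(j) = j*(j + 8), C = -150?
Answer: 55579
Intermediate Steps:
x(j) = j*(8 + j)
f(a) = -150 + a**2 - 7*a (f(a) = (a**2 + (-(8 - 1))*a) - 150 = (a**2 + (-1*7)*a) - 150 = (a**2 - 7*a) - 150 = -150 + a**2 - 7*a)
f(-106 - 1*69) + 23879 = (-150 + (-106 - 1*69)**2 - 7*(-106 - 1*69)) + 23879 = (-150 + (-106 - 69)**2 - 7*(-106 - 69)) + 23879 = (-150 + (-175)**2 - 7*(-175)) + 23879 = (-150 + 30625 + 1225) + 23879 = 31700 + 23879 = 55579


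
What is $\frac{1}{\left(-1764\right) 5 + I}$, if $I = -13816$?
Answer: $- \frac{1}{22636} \approx -4.4177 \cdot 10^{-5}$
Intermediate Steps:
$\frac{1}{\left(-1764\right) 5 + I} = \frac{1}{\left(-1764\right) 5 - 13816} = \frac{1}{-8820 - 13816} = \frac{1}{-22636} = - \frac{1}{22636}$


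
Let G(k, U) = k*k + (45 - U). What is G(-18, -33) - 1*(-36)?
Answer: 438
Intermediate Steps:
G(k, U) = 45 + k² - U (G(k, U) = k² + (45 - U) = 45 + k² - U)
G(-18, -33) - 1*(-36) = (45 + (-18)² - 1*(-33)) - 1*(-36) = (45 + 324 + 33) + 36 = 402 + 36 = 438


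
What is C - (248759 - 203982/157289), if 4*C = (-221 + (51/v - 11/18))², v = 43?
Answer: -89181549350794567/376912259856 ≈ -2.3661e+5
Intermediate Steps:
C = 29107430881/2396304 (C = (-221 + (51/43 - 11/18))²/4 = (-221 + 445/774)²/4 = (-170609/774)²/4 = (¼)*(29107430881/599076) = 29107430881/2396304 ≈ 12147.)
C - (248759 - 203982/157289) = 29107430881/2396304 - (248759 - 203982/157289) = 29107430881/2396304 - 1*39126850369/157289 = 29107430881/2396304 - 39126850369/157289 = -89181549350794567/376912259856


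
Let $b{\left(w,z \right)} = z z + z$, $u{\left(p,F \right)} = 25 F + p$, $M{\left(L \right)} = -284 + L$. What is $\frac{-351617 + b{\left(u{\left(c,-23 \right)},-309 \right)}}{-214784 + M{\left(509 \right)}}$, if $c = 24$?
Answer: $\frac{256445}{214559} \approx 1.1952$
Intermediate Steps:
$u{\left(p,F \right)} = p + 25 F$
$b{\left(w,z \right)} = z + z^{2}$ ($b{\left(w,z \right)} = z^{2} + z = z + z^{2}$)
$\frac{-351617 + b{\left(u{\left(c,-23 \right)},-309 \right)}}{-214784 + M{\left(509 \right)}} = \frac{-351617 - 309 \left(1 - 309\right)}{-214784 + \left(-284 + 509\right)} = \frac{-351617 - -95172}{-214784 + 225} = \frac{-351617 + 95172}{-214559} = \left(-256445\right) \left(- \frac{1}{214559}\right) = \frac{256445}{214559}$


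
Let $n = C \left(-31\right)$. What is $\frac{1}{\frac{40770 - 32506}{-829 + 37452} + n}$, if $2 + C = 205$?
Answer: $- \frac{36623}{230460275} \approx -0.00015891$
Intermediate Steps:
$C = 203$ ($C = -2 + 205 = 203$)
$n = -6293$ ($n = 203 \left(-31\right) = -6293$)
$\frac{1}{\frac{40770 - 32506}{-829 + 37452} + n} = \frac{1}{\frac{40770 - 32506}{-829 + 37452} - 6293} = \frac{1}{\frac{8264}{36623} - 6293} = \frac{1}{- \frac{230460275}{36623}} = - \frac{36623}{230460275}$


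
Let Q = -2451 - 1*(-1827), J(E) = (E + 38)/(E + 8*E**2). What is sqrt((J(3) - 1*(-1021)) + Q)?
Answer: 2*sqrt(22362)/15 ≈ 19.939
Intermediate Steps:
J(E) = (38 + E)/(E + 8*E**2)
Q = -624 (Q = -2451 + 1827 = -624)
sqrt((J(3) - 1*(-1021)) + Q) = sqrt(((38 + 3)/(3*(1 + 8*3)) - 1*(-1021)) - 624) = sqrt(((1/3)*41/(1 + 24) + 1021) - 624) = sqrt(((1/3)*41/25 + 1021) - 624) = sqrt(((1/3)*(1/25)*41 + 1021) - 624) = sqrt((41/75 + 1021) - 624) = sqrt(76616/75 - 624) = sqrt(29816/75) = 2*sqrt(22362)/15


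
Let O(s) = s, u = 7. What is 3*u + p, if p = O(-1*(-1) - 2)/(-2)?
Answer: 43/2 ≈ 21.500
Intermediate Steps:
p = ½ (p = (-1*(-1) - 2)/(-2) = (1 - 2)*(-½) = -1*(-½) = ½ ≈ 0.50000)
3*u + p = 3*7 + ½ = 21 + ½ = 43/2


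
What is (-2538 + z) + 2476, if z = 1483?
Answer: 1421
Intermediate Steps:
(-2538 + z) + 2476 = (-2538 + 1483) + 2476 = -1055 + 2476 = 1421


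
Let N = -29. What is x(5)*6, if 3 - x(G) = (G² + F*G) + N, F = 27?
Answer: -768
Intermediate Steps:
x(G) = 32 - G² - 27*G (x(G) = 3 - ((G² + 27*G) - 29) = 3 - (-29 + G² + 27*G) = 3 + (29 - G² - 27*G) = 32 - G² - 27*G)
x(5)*6 = (32 - 1*5² - 27*5)*6 = (32 - 1*25 - 135)*6 = (32 - 25 - 135)*6 = -128*6 = -768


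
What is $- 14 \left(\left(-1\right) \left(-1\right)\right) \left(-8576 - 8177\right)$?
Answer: $234542$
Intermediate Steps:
$- 14 \left(\left(-1\right) \left(-1\right)\right) \left(-8576 - 8177\right) = \left(-14\right) 1 \left(-8576 - 8177\right) = \left(-14\right) \left(-16753\right) = 234542$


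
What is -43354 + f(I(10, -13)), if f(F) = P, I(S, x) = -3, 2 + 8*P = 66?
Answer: -43346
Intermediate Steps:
P = 8 (P = -¼ + (⅛)*66 = -¼ + 33/4 = 8)
f(F) = 8
-43354 + f(I(10, -13)) = -43354 + 8 = -43346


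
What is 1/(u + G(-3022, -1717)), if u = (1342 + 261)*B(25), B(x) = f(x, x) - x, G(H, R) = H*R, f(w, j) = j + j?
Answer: 1/5228849 ≈ 1.9125e-7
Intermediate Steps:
f(w, j) = 2*j
B(x) = x (B(x) = 2*x - x = x)
u = 40075 (u = (1342 + 261)*25 = 1603*25 = 40075)
1/(u + G(-3022, -1717)) = 1/(40075 - 3022*(-1717)) = 1/(40075 + 5188774) = 1/5228849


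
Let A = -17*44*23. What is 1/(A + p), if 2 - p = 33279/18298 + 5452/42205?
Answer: -772267090/13286042783071 ≈ -5.8126e-5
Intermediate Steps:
A = -17204 (A = -748*23 = -17204)
p = 40233289/772267090 (p = 2 - (33279/18298 + 5452/42205) = 2 - 1*1504300891/772267090 = 2 - 1504300891/772267090 = 40233289/772267090 ≈ 0.052098)
1/(A + p) = 1/(-17204 + 40233289/772267090) = 1/(-13286042783071/772267090) = -772267090/13286042783071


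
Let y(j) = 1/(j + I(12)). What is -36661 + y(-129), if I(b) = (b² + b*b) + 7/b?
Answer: -70205803/1915 ≈ -36661.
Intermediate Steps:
I(b) = 2*b² + 7/b (I(b) = (b² + b²) + 7/b = 2*b² + 7/b)
y(j) = 1/(3463/12 + j) (y(j) = 1/(j + (7 + 2*12³)/12) = 1/(j + (7 + 2*1728)/12) = 1/(j + (7 + 3456)/12) = 1/(j + (1/12)*3463) = 1/(j + 3463/12) = 1/(3463/12 + j))
-36661 + y(-129) = -36661 + 12/(3463 + 12*(-129)) = -36661 + 12/(3463 - 1548) = -36661 + 12/1915 = -70205803/1915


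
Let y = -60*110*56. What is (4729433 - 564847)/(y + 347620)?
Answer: -2082293/10990 ≈ -189.47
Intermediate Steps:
y = -369600 (y = -6600*56 = -369600)
(4729433 - 564847)/(y + 347620) = (4729433 - 564847)/(-369600 + 347620) = 4164586/(-21980) = 4164586*(-1/21980) = -2082293/10990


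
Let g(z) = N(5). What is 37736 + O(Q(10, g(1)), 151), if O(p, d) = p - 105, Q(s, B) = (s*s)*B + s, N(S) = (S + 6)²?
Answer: 49741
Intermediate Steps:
N(S) = (6 + S)²
g(z) = 121 (g(z) = (6 + 5)² = 11² = 121)
Q(s, B) = s + B*s² (Q(s, B) = s²*B + s = B*s² + s = s + B*s²)
O(p, d) = -105 + p
37736 + O(Q(10, g(1)), 151) = 37736 + (-105 + 10*(1 + 121*10)) = 37736 + (-105 + 10*(1 + 1210)) = 37736 + (-105 + 10*1211) = 37736 + (-105 + 12110) = 37736 + 12005 = 49741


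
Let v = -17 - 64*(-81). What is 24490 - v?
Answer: 19323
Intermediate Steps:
v = 5167 (v = -17 + 5184 = 5167)
24490 - v = 24490 - 1*5167 = 24490 - 5167 = 19323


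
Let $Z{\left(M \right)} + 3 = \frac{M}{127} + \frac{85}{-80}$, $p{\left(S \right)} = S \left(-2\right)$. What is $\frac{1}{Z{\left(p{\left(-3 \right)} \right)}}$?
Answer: $- \frac{2032}{8159} \approx -0.24905$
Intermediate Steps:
$p{\left(S \right)} = - 2 S$
$Z{\left(M \right)} = - \frac{65}{16} + \frac{M}{127}$ ($Z{\left(M \right)} = -3 + \left(\frac{M}{127} + \frac{85}{-80}\right) = -3 + \left(M \frac{1}{127} + 85 \left(- \frac{1}{80}\right)\right) = -3 + \left(\frac{M}{127} - \frac{17}{16}\right) = -3 + \left(- \frac{17}{16} + \frac{M}{127}\right) = - \frac{65}{16} + \frac{M}{127}$)
$\frac{1}{Z{\left(p{\left(-3 \right)} \right)}} = \frac{1}{- \frac{65}{16} + \frac{\left(-2\right) \left(-3\right)}{127}} = \frac{1}{- \frac{65}{16} + \frac{1}{127} \cdot 6} = \frac{1}{- \frac{65}{16} + \frac{6}{127}} = \frac{1}{- \frac{8159}{2032}} = - \frac{2032}{8159}$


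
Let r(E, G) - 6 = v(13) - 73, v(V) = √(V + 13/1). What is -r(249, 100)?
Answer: 67 - √26 ≈ 61.901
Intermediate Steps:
v(V) = √(13 + V) (v(V) = √(V + 13*1) = √(V + 13) = √(13 + V))
r(E, G) = -67 + √26 (r(E, G) = 6 + (√(13 + 13) - 73) = 6 + (√26 - 73) = 6 + (-73 + √26) = -67 + √26)
-r(249, 100) = -(-67 + √26) = 67 - √26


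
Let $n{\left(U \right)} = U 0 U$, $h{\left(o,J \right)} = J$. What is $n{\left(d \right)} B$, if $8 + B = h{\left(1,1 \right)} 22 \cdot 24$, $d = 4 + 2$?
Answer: $0$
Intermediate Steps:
$d = 6$
$n{\left(U \right)} = 0$ ($n{\left(U \right)} = 0 U = 0$)
$B = 520$ ($B = -8 + 1 \cdot 22 \cdot 24 = -8 + 22 \cdot 24 = -8 + 528 = 520$)
$n{\left(d \right)} B = 0 \cdot 520 = 0$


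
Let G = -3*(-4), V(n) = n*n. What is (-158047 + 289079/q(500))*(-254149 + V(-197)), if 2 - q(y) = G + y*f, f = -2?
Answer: 1121041743278/33 ≈ 3.3971e+10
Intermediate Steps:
V(n) = n²
G = 12
q(y) = -10 + 2*y (q(y) = 2 - (12 + y*(-2)) = 2 - (12 - 2*y) = 2 + (-12 + 2*y) = -10 + 2*y)
(-158047 + 289079/q(500))*(-254149 + V(-197)) = (-158047 + 289079/(-10 + 2*500))*(-254149 + (-197)²) = (-158047 + 289079/(-10 + 1000))*(-254149 + 38809) = (-158047 + 289079/990)*(-215340) = -156177451/990*(-215340) = 1121041743278/33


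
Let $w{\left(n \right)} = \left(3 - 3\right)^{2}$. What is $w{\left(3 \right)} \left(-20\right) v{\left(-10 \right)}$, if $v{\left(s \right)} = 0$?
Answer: $0$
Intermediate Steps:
$w{\left(n \right)} = 0$ ($w{\left(n \right)} = 0^{2} = 0$)
$w{\left(3 \right)} \left(-20\right) v{\left(-10 \right)} = 0 \left(-20\right) 0 = 0 \cdot 0 = 0$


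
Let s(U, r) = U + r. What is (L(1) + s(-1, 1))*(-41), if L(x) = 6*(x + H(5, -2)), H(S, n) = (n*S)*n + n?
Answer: -4674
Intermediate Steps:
H(S, n) = n + S*n² (H(S, n) = (S*n)*n + n = S*n² + n = n + S*n²)
L(x) = 108 + 6*x (L(x) = 6*(x - 2*(1 + 5*(-2))) = 6*(x - 2*(1 - 10)) = 6*(x - 2*(-9)) = 6*(x + 18) = 6*(18 + x) = 108 + 6*x)
(L(1) + s(-1, 1))*(-41) = ((108 + 6*1) + (-1 + 1))*(-41) = ((108 + 6) + 0)*(-41) = (114 + 0)*(-41) = 114*(-41) = -4674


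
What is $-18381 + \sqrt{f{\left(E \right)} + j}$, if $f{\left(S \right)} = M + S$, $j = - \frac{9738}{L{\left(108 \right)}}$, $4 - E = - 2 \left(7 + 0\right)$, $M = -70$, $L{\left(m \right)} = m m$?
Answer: $-18381 + \frac{i \sqrt{68474}}{36} \approx -18381.0 + 7.2688 i$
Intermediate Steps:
$L{\left(m \right)} = m^{2}$
$E = 18$ ($E = 4 - - 2 \left(7 + 0\right) = 4 - \left(-2\right) 7 = 4 - -14 = 4 + 14 = 18$)
$j = - \frac{541}{648}$ ($j = - \frac{9738}{108^{2}} = - \frac{9738}{11664} = \left(-9738\right) \frac{1}{11664} = - \frac{541}{648} \approx -0.83488$)
$f{\left(S \right)} = -70 + S$
$-18381 + \sqrt{f{\left(E \right)} + j} = -18381 + \sqrt{\left(-70 + 18\right) - \frac{541}{648}} = -18381 + \sqrt{-52 - \frac{541}{648}} = -18381 + \sqrt{- \frac{34237}{648}} = -18381 + \frac{i \sqrt{68474}}{36}$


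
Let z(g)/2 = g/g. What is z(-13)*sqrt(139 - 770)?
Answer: 2*I*sqrt(631) ≈ 50.239*I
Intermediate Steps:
z(g) = 2 (z(g) = 2*(g/g) = 2*1 = 2)
z(-13)*sqrt(139 - 770) = 2*sqrt(139 - 770) = 2*sqrt(-631) = 2*(I*sqrt(631)) = 2*I*sqrt(631)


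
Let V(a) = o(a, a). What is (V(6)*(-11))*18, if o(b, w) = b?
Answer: -1188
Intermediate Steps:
V(a) = a
(V(6)*(-11))*18 = (6*(-11))*18 = -66*18 = -1188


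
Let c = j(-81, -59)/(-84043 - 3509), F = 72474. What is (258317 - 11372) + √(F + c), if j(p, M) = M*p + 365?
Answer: 246945 + √15069941447/456 ≈ 2.4721e+5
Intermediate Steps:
j(p, M) = 365 + M*p
c = -643/10944 (c = (365 - 59*(-81))/(-84043 - 3509) = (365 + 4779)/(-87552) = 5144*(-1/87552) = -643/10944 ≈ -0.058754)
(258317 - 11372) + √(F + c) = (258317 - 11372) + √(72474 - 643/10944) = 246945 + √(793154813/10944) = 246945 + √15069941447/456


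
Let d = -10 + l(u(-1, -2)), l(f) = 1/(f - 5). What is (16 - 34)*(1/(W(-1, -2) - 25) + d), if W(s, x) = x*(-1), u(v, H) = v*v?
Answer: 8523/46 ≈ 185.28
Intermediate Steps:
u(v, H) = v²
W(s, x) = -x
l(f) = 1/(-5 + f)
d = -41/4 (d = -10 + 1/(-5 + (-1)²) = -10 + 1/(-5 + 1) = -10 + 1/(-4) = -10 - ¼ = -41/4 ≈ -10.250)
(16 - 34)*(1/(W(-1, -2) - 25) + d) = (16 - 34)*(1/(-1*(-2) - 25) - 41/4) = -18*(1/(2 - 25) - 41/4) = -18*(1/(-23) - 41/4) = -18*(-1/23 - 41/4) = -18*(-947/92) = 8523/46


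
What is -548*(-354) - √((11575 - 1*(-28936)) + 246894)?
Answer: 193992 - √287405 ≈ 1.9346e+5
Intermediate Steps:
-548*(-354) - √((11575 - 1*(-28936)) + 246894) = 193992 - √((11575 + 28936) + 246894) = 193992 - √(40511 + 246894) = 193992 - √287405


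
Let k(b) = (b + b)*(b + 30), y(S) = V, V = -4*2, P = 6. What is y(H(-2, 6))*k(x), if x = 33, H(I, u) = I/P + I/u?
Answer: -33264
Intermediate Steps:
H(I, u) = I/6 + I/u
V = -8
y(S) = -8
k(b) = 2*b*(30 + b) (k(b) = (2*b)*(30 + b) = 2*b*(30 + b))
y(H(-2, 6))*k(x) = -16*33*(30 + 33) = -16*33*63 = -8*4158 = -33264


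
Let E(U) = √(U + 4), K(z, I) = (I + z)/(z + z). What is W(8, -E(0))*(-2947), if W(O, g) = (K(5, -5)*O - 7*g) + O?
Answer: -64834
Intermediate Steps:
K(z, I) = (I + z)/(2*z) (K(z, I) = (I + z)/((2*z)) = (I + z)*(1/(2*z)) = (I + z)/(2*z))
E(U) = √(4 + U)
W(O, g) = O - 7*g (W(O, g) = (((½)*(-5 + 5)/5)*O - 7*g) + O = (((½)*(⅕)*0)*O - 7*g) + O = (0*O - 7*g) + O = (0 - 7*g) + O = -7*g + O = O - 7*g)
W(8, -E(0))*(-2947) = (8 - (-7)*√(4 + 0))*(-2947) = (8 - (-7)*√4)*(-2947) = (8 - (-7)*2)*(-2947) = (8 - 7*(-2))*(-2947) = (8 + 14)*(-2947) = 22*(-2947) = -64834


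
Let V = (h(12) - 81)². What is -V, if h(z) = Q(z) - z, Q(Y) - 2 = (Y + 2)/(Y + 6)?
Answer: -659344/81 ≈ -8140.0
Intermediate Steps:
Q(Y) = 2 + (2 + Y)/(6 + Y) (Q(Y) = 2 + (Y + 2)/(Y + 6) = 2 + (2 + Y)/(6 + Y))
h(z) = -z + (14 + 3*z)/(6 + z) (h(z) = (14 + 3*z)/(6 + z) - z = -z + (14 + 3*z)/(6 + z))
V = 659344/81 (V = ((14 - 1*12² - 3*12)/(6 + 12) - 81)² = ((14 - 1*144 - 36)/18 - 81)² = ((14 - 144 - 36)/18 - 81)² = ((1/18)*(-166) - 81)² = (-83/9 - 81)² = (-812/9)² = 659344/81 ≈ 8140.0)
-V = -1*659344/81 = -659344/81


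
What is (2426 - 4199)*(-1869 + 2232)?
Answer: -643599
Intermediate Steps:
(2426 - 4199)*(-1869 + 2232) = -1773*363 = -643599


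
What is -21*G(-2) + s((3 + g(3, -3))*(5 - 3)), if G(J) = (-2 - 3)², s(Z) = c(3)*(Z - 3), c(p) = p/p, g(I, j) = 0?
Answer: -522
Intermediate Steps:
c(p) = 1
s(Z) = -3 + Z (s(Z) = 1*(Z - 3) = 1*(-3 + Z) = -3 + Z)
G(J) = 25 (G(J) = (-5)² = 25)
-21*G(-2) + s((3 + g(3, -3))*(5 - 3)) = -21*25 + (-3 + (3 + 0)*(5 - 3)) = -525 + (-3 + 3*2) = -525 + (-3 + 6) = -525 + 3 = -522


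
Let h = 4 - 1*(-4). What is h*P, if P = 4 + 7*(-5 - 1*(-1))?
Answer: -192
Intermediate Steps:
h = 8 (h = 4 + 4 = 8)
P = -24 (P = 4 + 7*(-5 + 1) = 4 + 7*(-4) = 4 - 28 = -24)
h*P = 8*(-24) = -192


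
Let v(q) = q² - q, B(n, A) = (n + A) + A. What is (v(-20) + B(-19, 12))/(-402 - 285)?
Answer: -425/687 ≈ -0.61863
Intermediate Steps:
B(n, A) = n + 2*A (B(n, A) = (A + n) + A = n + 2*A)
(v(-20) + B(-19, 12))/(-402 - 285) = (-20*(-1 - 20) + (-19 + 2*12))/(-402 - 285) = (-20*(-21) + (-19 + 24))/(-687) = (420 + 5)*(-1/687) = 425*(-1/687) = -425/687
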